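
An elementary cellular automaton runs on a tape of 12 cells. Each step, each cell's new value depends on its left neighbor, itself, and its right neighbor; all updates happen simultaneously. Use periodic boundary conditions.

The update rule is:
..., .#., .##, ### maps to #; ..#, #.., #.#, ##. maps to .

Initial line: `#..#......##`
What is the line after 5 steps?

...#.####.##
.#.#.###..#.
.#.#.##...#.
.#.#.#..#.#.
.#.#.#..#.#.

.#.#.#..#.#.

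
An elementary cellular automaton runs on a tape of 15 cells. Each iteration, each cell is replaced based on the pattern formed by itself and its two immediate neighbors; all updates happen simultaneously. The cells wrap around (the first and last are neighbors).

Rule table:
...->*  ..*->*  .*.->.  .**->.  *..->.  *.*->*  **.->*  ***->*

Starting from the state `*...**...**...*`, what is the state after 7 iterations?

.*.**.*.**.*.**

*.**.*.**.*.**.
.*.**.*.**.*.**
*.*.**.*.**.*.*
**.*.**.*.**.*.
.**.*.**.*.**.*
*.**.*.**.*.**.  (repeats iteration 1; period 5)
iteration 7: .*.**.*.**.*.**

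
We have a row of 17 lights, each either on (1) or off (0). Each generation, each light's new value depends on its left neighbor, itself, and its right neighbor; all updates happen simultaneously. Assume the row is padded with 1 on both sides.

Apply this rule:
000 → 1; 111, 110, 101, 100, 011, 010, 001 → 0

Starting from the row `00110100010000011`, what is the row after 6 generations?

01111100010000010

00000001000111000
01111100010000010
00000001000111000  (repeats generation 1; period 2)
generation 6: 01111100010000010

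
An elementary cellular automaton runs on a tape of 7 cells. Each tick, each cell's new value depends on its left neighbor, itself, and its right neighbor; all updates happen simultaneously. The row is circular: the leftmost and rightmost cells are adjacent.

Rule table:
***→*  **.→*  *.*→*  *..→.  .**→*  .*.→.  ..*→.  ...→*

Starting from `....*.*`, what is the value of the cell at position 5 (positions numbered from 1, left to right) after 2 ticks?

tick 1: .**..*.
tick 2: .**....
position 5 holds .

.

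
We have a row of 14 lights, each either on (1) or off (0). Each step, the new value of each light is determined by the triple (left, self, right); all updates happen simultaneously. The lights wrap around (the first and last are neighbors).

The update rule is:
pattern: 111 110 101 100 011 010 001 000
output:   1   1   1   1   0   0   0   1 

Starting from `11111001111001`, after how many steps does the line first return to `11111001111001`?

14

11111100111100
01111110011110
00111111001111
10011111100111
11001111110011
11100111111001
11110011111100
01111001111110
00111100111111
10011110011111
11001111001111
11100111100111
11110011110011
11111001111001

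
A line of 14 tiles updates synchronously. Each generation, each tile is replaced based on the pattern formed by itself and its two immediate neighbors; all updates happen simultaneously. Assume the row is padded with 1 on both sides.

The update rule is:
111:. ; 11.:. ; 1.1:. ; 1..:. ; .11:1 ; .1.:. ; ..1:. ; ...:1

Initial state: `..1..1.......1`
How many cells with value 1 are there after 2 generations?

7

.......11111.1
.11111.1.....1
count of 1: 7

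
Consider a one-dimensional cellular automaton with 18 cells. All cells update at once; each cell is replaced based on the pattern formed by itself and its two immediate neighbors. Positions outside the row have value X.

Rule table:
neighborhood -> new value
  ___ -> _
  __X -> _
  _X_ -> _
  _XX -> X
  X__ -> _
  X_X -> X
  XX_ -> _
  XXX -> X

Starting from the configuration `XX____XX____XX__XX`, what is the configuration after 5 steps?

________________XX

X_____X_____X___XX
________________XX
________________XX  (fixed point — unchanged through step 5)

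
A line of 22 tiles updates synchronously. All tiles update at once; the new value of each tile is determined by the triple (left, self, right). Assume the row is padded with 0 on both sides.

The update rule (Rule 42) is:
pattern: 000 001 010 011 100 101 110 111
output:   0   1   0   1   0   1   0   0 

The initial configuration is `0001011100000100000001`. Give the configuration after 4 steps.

0110000001000000010000

step 1: 0010110000001000000010
step 2: 0101100000010000000100
step 3: 1011000000100000001000
step 4: 0110000001000000010000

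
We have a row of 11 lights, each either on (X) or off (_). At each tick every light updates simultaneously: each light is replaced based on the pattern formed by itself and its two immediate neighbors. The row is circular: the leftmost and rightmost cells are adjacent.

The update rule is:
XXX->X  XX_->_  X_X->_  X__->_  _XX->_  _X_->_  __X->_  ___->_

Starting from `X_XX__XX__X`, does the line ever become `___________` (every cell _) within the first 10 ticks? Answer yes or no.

tick 1: ___________
all cells are _ at tick 1

yes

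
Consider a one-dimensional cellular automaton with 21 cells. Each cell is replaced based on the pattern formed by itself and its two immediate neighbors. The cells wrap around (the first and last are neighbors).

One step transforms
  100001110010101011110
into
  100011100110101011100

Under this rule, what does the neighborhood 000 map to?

At position 2 the neighborhood is 000; the next row has 0 there.

0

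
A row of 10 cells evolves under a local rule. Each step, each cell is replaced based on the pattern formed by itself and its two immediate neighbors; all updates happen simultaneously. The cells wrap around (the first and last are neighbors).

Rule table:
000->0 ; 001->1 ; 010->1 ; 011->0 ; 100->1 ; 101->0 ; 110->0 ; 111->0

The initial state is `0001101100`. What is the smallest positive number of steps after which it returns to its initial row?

0010000010
0111000111
0000101000
0001101100

4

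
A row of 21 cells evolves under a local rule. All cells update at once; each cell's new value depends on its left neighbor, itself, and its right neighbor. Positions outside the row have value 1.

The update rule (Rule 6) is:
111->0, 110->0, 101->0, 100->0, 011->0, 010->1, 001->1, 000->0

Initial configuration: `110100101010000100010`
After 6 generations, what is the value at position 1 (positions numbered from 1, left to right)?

000101101010001100110
001100001010010001000
010000011010110011001
010000100010000100010
010001100110001100110
010010001000010001000
position 1 holds 0

0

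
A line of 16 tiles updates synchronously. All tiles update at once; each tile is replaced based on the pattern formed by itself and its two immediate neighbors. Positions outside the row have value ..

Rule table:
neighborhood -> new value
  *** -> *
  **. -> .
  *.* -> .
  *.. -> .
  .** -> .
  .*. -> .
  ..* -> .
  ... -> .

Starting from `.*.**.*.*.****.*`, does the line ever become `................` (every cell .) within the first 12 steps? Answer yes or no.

...........**...
................
all cells are . at step 2

yes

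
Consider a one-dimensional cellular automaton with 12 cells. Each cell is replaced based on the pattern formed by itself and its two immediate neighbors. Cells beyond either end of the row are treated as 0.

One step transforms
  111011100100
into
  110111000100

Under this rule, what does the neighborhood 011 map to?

At position 0 the neighborhood is 011; the next row has 1 there.

1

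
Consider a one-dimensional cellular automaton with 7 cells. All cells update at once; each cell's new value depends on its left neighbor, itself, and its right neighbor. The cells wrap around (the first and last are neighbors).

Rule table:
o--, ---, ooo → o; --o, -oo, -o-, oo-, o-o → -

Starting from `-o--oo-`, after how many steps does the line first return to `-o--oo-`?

14

--o---o
o--oo--
-o---o-
--oo--o
o---o--
-oo--o-
---o--o
oo--o--
--o--o-
o--o--o
-o--o--
--o--oo
o--o---
-o--oo-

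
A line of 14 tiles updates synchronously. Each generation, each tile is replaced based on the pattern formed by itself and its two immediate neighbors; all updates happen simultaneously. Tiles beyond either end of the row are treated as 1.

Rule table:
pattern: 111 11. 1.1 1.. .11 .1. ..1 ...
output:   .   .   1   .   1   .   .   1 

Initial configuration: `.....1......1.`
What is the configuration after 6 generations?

...1.....11..1

generation 1: .111...1111..1
generation 2: 11...1.1.....1
generation 3: ...1..1..111.1
generation 4: .1.......1..11
generation 5: 1..11111....1.
generation 6: ...1.....11..1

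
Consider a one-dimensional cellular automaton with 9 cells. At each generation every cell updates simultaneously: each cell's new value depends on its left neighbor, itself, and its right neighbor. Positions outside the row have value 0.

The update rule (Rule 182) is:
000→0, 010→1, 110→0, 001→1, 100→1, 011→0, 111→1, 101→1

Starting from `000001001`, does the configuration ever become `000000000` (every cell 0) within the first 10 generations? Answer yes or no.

000011111
000101110
001110101
010101111
111110110
011101001
101011111
111101110
011010101
100111111
generation 10 is 100111111, still not uniform 0

no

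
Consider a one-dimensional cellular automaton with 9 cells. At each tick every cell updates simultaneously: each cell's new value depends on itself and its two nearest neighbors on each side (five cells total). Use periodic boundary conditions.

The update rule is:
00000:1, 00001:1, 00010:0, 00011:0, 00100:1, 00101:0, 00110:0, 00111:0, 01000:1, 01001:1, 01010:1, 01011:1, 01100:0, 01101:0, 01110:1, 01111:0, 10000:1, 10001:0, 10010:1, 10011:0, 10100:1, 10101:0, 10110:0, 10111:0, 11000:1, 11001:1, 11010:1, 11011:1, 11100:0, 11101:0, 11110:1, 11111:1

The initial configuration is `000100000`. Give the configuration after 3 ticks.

110111111
101001111
011100011

011100011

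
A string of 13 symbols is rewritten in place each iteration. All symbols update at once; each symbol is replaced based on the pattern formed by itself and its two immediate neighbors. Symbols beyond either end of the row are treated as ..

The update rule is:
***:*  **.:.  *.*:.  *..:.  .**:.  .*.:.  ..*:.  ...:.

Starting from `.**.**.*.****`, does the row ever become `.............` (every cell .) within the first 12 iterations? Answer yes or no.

..........**.
.............
all cells are . at iteration 2

yes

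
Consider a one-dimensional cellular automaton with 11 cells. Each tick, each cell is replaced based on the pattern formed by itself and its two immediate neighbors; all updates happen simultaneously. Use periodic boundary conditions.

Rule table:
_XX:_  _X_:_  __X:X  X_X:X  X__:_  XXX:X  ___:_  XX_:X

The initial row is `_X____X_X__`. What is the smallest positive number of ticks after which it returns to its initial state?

tick 1: X____X_X___
tick 2: ____X_X___X
tick 3: ___X_X___X_
tick 4: __X_X___X__
tick 5: _X_X___X___
tick 6: X_X___X____
tick 7: _X___X____X
tick 8: X___X____X_
tick 9: ___X____X_X
tick 10: __X____X_X_
tick 11: _X____X_X__

11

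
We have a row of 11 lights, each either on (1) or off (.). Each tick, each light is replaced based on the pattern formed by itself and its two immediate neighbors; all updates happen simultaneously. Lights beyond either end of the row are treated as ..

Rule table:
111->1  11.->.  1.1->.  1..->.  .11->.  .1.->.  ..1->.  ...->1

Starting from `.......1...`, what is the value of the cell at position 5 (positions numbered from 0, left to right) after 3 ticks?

111111...11
.1111..1...
..11.....11
position 5 holds .

.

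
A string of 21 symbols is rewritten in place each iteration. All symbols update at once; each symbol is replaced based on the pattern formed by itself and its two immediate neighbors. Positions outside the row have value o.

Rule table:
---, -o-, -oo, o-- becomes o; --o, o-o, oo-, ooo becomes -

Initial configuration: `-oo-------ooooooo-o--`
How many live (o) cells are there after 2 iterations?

10

iteration 1: -o-oooooo-o-------oo-
iteration 2: -o-o------ooooooo-o--
count of o: 10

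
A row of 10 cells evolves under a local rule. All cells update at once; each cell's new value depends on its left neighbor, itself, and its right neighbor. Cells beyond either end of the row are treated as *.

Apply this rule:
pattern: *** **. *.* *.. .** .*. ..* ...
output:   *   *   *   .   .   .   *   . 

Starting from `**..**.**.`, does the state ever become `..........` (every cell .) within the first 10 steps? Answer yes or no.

no

**.*.**.**
***.*.**.*
****.*.**.
*****.*.**
******.*.*
*******.*.
********.*
*********.
**********
**********
step 10 is **********, still not uniform .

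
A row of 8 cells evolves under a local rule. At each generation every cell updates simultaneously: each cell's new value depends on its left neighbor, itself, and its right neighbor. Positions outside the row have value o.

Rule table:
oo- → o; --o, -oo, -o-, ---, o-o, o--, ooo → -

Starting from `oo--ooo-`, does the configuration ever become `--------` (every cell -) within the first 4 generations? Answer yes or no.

-o----o-
--------
all cells are - at generation 2

yes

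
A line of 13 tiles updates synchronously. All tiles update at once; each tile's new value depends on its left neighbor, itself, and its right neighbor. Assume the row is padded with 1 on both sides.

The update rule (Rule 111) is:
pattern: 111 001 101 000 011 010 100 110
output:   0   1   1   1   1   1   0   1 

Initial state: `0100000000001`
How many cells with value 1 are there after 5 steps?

step 1: 1101111111111
step 2: 0111000000000
step 3: 1101011111111
step 4: 0111110000000
step 5: 1100010111111
count of 1: 9

9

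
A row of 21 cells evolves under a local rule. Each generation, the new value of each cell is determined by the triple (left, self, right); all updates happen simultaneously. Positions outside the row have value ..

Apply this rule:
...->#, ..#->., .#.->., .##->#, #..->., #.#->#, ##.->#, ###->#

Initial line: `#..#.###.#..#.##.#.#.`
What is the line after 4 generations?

....#####....####.#..
###.#####.##.#####..#
##################...
##################.##

##################.##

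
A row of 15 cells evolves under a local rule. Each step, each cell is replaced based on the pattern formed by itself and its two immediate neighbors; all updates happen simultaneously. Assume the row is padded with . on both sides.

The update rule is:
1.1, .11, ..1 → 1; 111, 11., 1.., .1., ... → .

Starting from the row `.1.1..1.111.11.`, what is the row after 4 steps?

1.1..1.11..11..
.1..1.11..11...
1..1.11..11....
..1.11..11.....

..1.11..11.....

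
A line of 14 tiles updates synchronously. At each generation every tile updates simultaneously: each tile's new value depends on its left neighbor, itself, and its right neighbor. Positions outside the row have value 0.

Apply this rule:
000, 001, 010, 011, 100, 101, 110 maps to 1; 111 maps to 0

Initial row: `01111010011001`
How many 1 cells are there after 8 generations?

11001111111111
11111000000001
10001111111111
11111000000001  (repeats generation 2; period 2)
generation 8: 11111000000001
count of 1: 6

6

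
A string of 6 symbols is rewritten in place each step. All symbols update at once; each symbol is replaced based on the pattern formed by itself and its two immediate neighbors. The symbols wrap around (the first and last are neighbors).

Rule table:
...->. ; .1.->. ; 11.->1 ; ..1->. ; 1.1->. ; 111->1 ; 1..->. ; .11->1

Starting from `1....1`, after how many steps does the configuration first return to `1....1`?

1....1

1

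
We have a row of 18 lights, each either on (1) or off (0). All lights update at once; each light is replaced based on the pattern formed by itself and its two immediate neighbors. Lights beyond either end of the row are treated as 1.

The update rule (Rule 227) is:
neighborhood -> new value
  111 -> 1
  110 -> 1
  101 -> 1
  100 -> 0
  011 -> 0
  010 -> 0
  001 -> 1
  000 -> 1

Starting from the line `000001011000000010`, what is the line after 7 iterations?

011110101011111101
101111010101111110
110111101010111111
111011110101011111
111101111010101111
111110111101010111
111111011110101011

111111011110101011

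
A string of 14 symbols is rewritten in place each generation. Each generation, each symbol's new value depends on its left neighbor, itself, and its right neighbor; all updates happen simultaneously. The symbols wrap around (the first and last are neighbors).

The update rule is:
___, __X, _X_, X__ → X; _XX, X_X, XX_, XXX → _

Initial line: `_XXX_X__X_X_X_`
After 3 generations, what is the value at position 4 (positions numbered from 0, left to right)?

_

X____XXXX_X_XX
_XXXX_____X___
X____XXXXXXXXX
position 4 holds _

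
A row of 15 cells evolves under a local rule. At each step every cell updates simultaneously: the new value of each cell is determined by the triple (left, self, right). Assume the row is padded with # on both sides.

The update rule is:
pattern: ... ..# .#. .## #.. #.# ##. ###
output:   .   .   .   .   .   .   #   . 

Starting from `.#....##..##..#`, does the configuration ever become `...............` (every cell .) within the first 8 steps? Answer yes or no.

step 1: .......#...#...
step 2: ...............
all cells are . at step 2

yes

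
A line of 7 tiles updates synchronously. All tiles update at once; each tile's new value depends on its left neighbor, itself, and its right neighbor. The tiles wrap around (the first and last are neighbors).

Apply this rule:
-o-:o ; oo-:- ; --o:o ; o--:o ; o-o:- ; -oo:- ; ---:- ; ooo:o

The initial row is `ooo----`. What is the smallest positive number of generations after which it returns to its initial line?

-o-o--o
-o-oooo
-o--oo-
oooo--o
ooo-oo-
-o-----
ooo----

7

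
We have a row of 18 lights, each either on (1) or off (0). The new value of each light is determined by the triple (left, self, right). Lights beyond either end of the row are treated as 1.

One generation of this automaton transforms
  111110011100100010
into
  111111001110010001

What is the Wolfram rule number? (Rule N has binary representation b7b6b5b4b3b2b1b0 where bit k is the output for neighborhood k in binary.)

position 0: 111 → 1  (bit 7 = 1)
position 4: 110 → 1  (bit 6 = 1)
position 17: 101 → 1  (bit 5 = 1)
position 5: 100 → 1  (bit 4 = 1)
position 7: 011 → 0  (bit 3 = 0)
position 12: 010 → 0  (bit 2 = 0)
position 6: 001 → 0  (bit 1 = 0)
position 14: 000 → 0  (bit 0 = 0)
bits b7..b0 = 11110000 = 240

240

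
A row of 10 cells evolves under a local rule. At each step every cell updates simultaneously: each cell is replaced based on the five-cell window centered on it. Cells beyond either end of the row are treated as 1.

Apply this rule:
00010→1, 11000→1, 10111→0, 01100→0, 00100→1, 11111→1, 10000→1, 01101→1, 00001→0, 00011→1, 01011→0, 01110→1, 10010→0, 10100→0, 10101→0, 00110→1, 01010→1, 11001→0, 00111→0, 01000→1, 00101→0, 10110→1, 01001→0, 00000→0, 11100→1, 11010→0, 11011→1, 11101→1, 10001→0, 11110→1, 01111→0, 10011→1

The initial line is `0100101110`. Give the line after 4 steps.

1111111000

0000000111
1100001001
1111011010
1111111000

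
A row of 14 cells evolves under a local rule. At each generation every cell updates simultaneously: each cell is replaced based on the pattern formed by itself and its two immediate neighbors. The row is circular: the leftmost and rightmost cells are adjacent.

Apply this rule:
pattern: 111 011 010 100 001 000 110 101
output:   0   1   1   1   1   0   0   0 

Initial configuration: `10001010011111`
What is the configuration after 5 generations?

01011011110000
11010010001000
10011111011101
01110000010001
01001000111011

01001000111011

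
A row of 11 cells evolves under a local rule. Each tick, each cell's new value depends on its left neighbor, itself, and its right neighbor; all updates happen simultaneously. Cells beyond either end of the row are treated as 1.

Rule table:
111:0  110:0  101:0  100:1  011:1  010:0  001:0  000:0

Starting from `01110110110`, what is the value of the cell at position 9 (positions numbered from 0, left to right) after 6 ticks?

0

01000100100
00100010010
10010001000
01001000100
00100100010
10010010000
position 9 holds 0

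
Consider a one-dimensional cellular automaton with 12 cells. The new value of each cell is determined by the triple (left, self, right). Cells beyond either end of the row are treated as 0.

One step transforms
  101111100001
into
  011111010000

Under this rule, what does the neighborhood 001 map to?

0

At position 10 the neighborhood is 001; the next row has 0 there.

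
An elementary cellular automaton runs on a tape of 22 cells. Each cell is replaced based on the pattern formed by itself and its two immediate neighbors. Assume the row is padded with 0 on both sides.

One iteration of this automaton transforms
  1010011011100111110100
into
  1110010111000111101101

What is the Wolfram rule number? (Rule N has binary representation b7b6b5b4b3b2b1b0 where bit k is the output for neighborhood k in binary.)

position 9: 111 → 1  (bit 7 = 1)
position 6: 110 → 0  (bit 6 = 0)
position 1: 101 → 1  (bit 5 = 1)
position 3: 100 → 0  (bit 4 = 0)
position 5: 011 → 1  (bit 3 = 1)
position 0: 010 → 1  (bit 2 = 1)
position 4: 001 → 0  (bit 1 = 0)
position 21: 000 → 1  (bit 0 = 1)
bits b7..b0 = 10101101 = 173

173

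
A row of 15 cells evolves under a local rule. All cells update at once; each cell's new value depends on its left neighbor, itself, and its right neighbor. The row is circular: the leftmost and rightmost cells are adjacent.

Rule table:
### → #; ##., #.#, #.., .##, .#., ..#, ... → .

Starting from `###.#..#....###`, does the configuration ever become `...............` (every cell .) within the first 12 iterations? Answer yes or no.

yes

##...........##
#.............#
...............
all cells are . at iteration 3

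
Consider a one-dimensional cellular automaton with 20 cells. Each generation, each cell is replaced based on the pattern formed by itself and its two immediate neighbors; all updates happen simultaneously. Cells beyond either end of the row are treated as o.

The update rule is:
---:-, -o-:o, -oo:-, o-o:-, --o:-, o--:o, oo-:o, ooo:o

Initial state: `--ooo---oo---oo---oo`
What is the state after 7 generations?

ooooooo--ooo---oo-o-

o--ooo---oo---oo---o
oo--ooo---oo---oo---
ooo--ooo---oo---oo--
oooo--ooo---oo---oo-
ooooo--ooo---oo---o-
oooooo--ooo---oo--o-
ooooooo--ooo---oo-o-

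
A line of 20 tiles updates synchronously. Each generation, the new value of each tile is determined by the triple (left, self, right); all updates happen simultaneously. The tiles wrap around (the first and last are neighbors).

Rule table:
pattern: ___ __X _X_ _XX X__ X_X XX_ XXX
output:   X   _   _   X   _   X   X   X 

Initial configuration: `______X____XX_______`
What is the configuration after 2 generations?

XXXXX___XX_XX_XXXXXX
XXXXX_X_XXXXXXXXXXXX

XXXXX_X_XXXXXXXXXXXX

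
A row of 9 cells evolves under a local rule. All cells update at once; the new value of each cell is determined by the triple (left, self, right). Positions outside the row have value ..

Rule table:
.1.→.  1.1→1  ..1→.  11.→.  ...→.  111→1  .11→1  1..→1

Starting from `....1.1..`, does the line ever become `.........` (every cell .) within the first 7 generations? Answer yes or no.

yes

.....1.1.
......1.1
.......1.
........1
.........
all cells are . at generation 5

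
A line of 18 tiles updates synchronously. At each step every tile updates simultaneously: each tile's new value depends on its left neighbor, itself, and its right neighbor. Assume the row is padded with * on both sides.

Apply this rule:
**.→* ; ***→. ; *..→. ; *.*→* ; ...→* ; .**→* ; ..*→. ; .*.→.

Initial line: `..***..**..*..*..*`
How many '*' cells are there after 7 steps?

..*.*..**........*
...*...**.******.*
.*...*.****....***
*..*..**..*.**.*..
*.....**...****...
*.***.**.*.*..*.*.
***.*****.*....*.*
count of *: 11

11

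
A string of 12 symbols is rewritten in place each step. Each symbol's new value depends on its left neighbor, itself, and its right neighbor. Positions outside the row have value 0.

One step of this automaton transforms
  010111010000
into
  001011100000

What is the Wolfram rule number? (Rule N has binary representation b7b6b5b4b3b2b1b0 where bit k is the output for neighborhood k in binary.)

position 4: 111 → 1  (bit 7 = 1)
position 5: 110 → 1  (bit 6 = 1)
position 2: 101 → 1  (bit 5 = 1)
position 8: 100 → 0  (bit 4 = 0)
position 3: 011 → 0  (bit 3 = 0)
position 1: 010 → 0  (bit 2 = 0)
position 0: 001 → 0  (bit 1 = 0)
position 9: 000 → 0  (bit 0 = 0)
bits b7..b0 = 11100000 = 224

224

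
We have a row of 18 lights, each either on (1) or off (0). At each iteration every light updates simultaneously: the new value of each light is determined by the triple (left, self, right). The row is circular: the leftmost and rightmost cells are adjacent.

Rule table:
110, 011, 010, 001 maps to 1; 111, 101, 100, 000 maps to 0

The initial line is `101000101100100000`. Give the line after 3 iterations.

101001101101100001
101011101101100011
101010101101100110

101010101101100110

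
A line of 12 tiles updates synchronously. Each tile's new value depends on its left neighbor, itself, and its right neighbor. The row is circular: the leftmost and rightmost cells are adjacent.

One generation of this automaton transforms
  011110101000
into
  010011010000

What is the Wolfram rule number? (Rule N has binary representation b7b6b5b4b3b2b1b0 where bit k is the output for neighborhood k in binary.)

position 2: 111 → 0  (bit 7 = 0)
position 4: 110 → 1  (bit 6 = 1)
position 5: 101 → 1  (bit 5 = 1)
position 9: 100 → 0  (bit 4 = 0)
position 1: 011 → 1  (bit 3 = 1)
position 6: 010 → 0  (bit 2 = 0)
position 0: 001 → 0  (bit 1 = 0)
position 10: 000 → 0  (bit 0 = 0)
bits b7..b0 = 01101000 = 104

104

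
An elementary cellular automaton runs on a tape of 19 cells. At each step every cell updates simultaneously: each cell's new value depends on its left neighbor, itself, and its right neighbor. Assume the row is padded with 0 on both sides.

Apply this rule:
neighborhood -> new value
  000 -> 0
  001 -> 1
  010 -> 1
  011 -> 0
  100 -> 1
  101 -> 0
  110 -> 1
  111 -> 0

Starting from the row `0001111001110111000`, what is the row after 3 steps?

0010001110010001100
0111010011111010110
1001011100001010011

1001011100001010011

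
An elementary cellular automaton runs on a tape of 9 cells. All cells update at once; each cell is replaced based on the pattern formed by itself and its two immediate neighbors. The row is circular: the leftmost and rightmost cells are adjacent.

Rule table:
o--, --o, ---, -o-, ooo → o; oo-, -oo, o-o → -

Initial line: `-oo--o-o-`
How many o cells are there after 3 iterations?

iteration 1: o--ooo-oo
iteration 2: -oo-o---o
iteration 3: ----ooooo
count of o: 5

5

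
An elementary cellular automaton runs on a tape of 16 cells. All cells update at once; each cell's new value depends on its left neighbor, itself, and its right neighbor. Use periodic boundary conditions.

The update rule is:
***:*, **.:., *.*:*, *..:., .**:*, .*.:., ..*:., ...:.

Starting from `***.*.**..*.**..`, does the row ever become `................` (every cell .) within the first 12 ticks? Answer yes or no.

tick 1: **.*.**....**...
tick 2: *.*.**.....*....
tick 3: .*.**...........
tick 4: ..**............
tick 5: ..*.............
tick 6: ................
all cells are . at tick 6

yes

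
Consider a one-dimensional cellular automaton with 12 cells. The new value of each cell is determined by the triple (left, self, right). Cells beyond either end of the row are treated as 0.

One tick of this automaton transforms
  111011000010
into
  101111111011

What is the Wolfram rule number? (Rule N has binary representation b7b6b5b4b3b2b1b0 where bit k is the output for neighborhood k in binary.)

position 1: 111 → 0  (bit 7 = 0)
position 2: 110 → 1  (bit 6 = 1)
position 3: 101 → 1  (bit 5 = 1)
position 6: 100 → 1  (bit 4 = 1)
position 0: 011 → 1  (bit 3 = 1)
position 10: 010 → 1  (bit 2 = 1)
position 9: 001 → 0  (bit 1 = 0)
position 7: 000 → 1  (bit 0 = 1)
bits b7..b0 = 01111101 = 125

125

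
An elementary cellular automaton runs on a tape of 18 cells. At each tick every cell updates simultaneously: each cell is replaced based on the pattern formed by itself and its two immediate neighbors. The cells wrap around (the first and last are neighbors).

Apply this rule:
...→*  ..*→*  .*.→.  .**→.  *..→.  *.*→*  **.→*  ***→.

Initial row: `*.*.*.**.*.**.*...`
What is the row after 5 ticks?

tick 1: .*.*.*.**.*.**..**
tick 2: *.*.*.*.**.*.*.*.*
tick 3: **.*.*.*.**.*.*.*.
tick 4: .**.*.*.*.**.*.*.*
tick 5: *.**.*.*.*.**.*.*.

*.**.*.*.*.**.*.*.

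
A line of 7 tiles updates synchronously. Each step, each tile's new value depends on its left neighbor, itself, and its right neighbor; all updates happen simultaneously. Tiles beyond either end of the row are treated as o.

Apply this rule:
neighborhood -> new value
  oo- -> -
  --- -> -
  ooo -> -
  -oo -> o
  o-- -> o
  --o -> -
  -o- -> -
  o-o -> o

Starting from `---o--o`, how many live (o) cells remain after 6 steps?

o---o-o
-o---oo
o-o--o-
-o-o--o
o-o-o-o
-o-o-oo
count of o: 4

4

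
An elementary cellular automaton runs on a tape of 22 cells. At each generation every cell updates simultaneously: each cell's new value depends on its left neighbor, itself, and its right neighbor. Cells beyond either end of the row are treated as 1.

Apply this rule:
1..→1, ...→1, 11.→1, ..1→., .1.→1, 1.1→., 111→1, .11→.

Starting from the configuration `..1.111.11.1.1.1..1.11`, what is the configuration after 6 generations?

1111.1.1.1..1.11..1.1.

generation 1: 1.1..11..1.1.1.11.1..1
generation 2: 1.11..11.1.1.1..1.11..
generation 3: 1..11..1.1.1.11.1..11.
generation 4: 11..11.1.1.1..1.11..1.
generation 5: 111..1.1.1.11.1..11.1.
generation 6: 1111.1.1.1..1.11..1.1.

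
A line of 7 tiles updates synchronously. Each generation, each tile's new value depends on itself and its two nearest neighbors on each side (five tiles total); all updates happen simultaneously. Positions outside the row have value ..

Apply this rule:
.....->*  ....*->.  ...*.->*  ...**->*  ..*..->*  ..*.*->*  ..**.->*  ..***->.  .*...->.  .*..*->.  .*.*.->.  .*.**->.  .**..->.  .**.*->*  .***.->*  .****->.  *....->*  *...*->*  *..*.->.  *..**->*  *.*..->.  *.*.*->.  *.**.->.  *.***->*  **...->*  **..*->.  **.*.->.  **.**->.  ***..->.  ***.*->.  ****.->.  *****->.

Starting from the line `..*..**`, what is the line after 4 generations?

**.*...

.**.**.
***...*
.*.****
**.*...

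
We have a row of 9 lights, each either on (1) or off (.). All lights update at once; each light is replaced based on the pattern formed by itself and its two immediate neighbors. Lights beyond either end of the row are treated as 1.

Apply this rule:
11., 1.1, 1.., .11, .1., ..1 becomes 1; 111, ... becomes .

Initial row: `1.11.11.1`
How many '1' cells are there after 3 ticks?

111111111
.........
1.......1
count of 1: 2

2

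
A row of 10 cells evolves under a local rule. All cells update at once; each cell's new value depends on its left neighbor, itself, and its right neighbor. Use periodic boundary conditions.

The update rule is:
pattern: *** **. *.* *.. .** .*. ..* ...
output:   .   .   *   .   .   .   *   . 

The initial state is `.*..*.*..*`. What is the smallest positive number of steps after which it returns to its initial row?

*..*.*..*.
..*.*..*.*
.*.*..*.*.
*.*..*.*..
.*..*.*..*

5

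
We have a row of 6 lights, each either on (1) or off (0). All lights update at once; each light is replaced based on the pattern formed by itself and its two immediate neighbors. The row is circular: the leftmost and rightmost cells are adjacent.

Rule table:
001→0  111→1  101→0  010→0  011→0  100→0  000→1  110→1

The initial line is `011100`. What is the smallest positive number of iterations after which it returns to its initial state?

001101
000100
110001
110100
010000
000111
010011
000001
011100

9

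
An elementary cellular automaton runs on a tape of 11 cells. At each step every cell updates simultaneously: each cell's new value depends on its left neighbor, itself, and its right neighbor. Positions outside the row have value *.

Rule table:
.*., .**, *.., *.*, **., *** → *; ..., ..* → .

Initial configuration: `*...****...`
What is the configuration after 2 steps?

**..*****..
***.******.

***.******.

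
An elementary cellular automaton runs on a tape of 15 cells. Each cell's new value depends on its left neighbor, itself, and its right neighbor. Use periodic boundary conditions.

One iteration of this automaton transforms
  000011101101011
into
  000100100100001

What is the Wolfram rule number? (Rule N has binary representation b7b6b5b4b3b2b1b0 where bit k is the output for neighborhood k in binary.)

position 5: 111 → 0  (bit 7 = 0)
position 6: 110 → 1  (bit 6 = 1)
position 7: 101 → 0  (bit 5 = 0)
position 0: 100 → 0  (bit 4 = 0)
position 4: 011 → 0  (bit 3 = 0)
position 11: 010 → 0  (bit 2 = 0)
position 3: 001 → 1  (bit 1 = 1)
position 1: 000 → 0  (bit 0 = 0)
bits b7..b0 = 01000010 = 66

66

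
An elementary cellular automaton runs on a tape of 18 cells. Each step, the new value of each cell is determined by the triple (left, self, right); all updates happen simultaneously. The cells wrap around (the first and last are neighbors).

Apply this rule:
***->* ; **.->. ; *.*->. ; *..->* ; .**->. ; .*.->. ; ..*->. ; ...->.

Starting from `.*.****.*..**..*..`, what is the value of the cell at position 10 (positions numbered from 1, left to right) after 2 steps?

.

....**...*...*..*.
......*...*...*..*
position 10 holds .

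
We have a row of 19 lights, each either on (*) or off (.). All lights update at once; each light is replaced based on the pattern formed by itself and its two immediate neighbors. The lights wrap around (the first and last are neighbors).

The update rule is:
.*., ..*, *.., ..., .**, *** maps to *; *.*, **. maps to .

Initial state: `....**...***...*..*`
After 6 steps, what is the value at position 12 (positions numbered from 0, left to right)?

*

step 1: *****.*****.*******
step 2: ****..****..*******
step 3: ***.*****.*********
step 4: **..****..*********
step 5: *.*****.***********
step 6: ..****..***********
position 12 holds *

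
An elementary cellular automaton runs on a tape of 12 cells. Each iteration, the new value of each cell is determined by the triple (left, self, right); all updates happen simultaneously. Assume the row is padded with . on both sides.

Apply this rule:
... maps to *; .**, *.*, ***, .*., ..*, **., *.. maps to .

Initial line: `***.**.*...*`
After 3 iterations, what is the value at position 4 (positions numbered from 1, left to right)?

.........*..
********...*
.........*..
position 4 holds .

.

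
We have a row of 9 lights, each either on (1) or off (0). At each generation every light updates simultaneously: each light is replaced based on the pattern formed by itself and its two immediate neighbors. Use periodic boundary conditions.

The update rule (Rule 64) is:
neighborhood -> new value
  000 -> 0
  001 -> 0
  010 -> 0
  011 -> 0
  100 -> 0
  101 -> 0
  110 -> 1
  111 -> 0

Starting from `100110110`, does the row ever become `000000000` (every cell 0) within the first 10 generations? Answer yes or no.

generation 1: 000010010
generation 2: 000000000
all cells are 0 at generation 2

yes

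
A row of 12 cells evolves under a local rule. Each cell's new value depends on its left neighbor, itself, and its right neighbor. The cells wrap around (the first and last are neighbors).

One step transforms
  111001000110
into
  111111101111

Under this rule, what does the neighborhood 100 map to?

At position 3 the neighborhood is 100; the next row has 1 there.

1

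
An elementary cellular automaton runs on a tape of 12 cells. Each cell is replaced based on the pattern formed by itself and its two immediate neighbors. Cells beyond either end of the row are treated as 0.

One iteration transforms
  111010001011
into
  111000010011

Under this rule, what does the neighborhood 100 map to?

0

At position 5 the neighborhood is 100; the next row has 0 there.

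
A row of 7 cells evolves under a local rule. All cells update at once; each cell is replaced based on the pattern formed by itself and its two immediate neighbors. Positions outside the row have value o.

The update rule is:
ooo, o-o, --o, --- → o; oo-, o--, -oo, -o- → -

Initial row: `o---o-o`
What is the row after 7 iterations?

-o-o-o-

--oo-o-
-o--o-o
o--o-o-
--o-o-o
-o-o-o-
o-o-o-o
-o-o-o-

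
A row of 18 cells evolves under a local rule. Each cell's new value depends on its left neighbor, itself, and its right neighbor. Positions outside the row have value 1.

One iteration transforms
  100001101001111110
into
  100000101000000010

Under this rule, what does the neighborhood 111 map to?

0

At position 12 the neighborhood is 111; the next row has 0 there.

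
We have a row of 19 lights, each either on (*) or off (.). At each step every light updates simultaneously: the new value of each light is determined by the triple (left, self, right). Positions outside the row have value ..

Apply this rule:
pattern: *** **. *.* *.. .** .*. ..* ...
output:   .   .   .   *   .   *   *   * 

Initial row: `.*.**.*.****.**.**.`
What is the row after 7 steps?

**.................

step 1: **....*...........*
step 2: ..*****************
step 3: **.................
step 4: ..*****************  (repeats step 2; period 2)
step 7: **.................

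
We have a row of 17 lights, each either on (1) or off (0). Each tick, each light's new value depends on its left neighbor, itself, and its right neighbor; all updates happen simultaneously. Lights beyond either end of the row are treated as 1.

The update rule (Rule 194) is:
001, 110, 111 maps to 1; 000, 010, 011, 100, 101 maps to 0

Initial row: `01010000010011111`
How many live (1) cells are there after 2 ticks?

00000000100101111
00000001001000111
count of 1: 5

5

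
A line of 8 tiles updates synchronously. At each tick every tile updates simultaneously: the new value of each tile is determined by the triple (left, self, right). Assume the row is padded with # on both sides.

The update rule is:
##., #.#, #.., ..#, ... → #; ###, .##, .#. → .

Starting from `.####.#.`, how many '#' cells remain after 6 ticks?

#...##.#
####.##.
...##.##
###.##..
..##.###
##.##...
count of #: 4

4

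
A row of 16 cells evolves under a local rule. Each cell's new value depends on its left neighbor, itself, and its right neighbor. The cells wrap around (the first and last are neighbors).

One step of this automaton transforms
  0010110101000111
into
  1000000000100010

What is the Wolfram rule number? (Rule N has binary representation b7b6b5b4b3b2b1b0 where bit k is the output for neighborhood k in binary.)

position 14: 111 → 1  (bit 7 = 1)
position 5: 110 → 0  (bit 6 = 0)
position 3: 101 → 0  (bit 5 = 0)
position 0: 100 → 1  (bit 4 = 1)
position 4: 011 → 0  (bit 3 = 0)
position 2: 010 → 0  (bit 2 = 0)
position 1: 001 → 0  (bit 1 = 0)
position 11: 000 → 0  (bit 0 = 0)
bits b7..b0 = 10010000 = 144

144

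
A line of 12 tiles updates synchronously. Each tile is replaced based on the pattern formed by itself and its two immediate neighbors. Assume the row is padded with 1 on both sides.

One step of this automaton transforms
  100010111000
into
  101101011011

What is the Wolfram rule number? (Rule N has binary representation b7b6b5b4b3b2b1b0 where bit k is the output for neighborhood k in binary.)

227

position 7: 111 → 1  (bit 7 = 1)
position 0: 110 → 1  (bit 6 = 1)
position 5: 101 → 1  (bit 5 = 1)
position 1: 100 → 0  (bit 4 = 0)
position 6: 011 → 0  (bit 3 = 0)
position 4: 010 → 0  (bit 2 = 0)
position 3: 001 → 1  (bit 1 = 1)
position 2: 000 → 1  (bit 0 = 1)
bits b7..b0 = 11100011 = 227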